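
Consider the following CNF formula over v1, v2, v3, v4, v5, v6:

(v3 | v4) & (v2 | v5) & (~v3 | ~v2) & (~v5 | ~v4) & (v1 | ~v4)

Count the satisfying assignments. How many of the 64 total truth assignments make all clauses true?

6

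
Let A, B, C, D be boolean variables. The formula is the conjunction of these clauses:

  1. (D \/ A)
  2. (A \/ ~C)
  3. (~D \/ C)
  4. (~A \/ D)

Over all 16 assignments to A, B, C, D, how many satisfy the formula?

2

The models are:
  A=T B=F C=T D=T
  A=T B=T C=T D=T
That's 2 in total.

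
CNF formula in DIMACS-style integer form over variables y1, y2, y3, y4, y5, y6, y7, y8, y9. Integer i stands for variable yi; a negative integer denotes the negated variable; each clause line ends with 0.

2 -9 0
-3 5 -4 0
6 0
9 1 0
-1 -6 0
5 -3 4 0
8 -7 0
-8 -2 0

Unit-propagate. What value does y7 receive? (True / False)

False

(y6) stands alone — y6 = True.
In (NOT y1 OR NOT y6), NOT y6 is now false; NOT y1 must hold, so y1 = False.
(y9 OR y1): since y1 = False, the clause reduces to (y9). y9 = True.
(y2 OR NOT y9) with y9 = True leaves only y2, so y2 = True.
In (NOT y2 OR NOT y8), NOT y2 is now false; NOT y8 must hold, so y8 = False.
From (NOT y7 OR y8) and y8 = False: y7 = False.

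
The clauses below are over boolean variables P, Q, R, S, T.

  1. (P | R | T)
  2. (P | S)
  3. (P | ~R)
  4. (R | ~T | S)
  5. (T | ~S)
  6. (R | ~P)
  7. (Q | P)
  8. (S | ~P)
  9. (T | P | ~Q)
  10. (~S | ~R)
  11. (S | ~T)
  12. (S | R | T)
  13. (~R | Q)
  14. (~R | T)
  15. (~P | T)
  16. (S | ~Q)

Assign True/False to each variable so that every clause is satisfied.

Branch on P: take P = False.
  then S is forced to True.
  then R is forced to False.
  then T is forced to True.
  then Q is forced to True.

P=False, Q=True, R=False, S=True, T=True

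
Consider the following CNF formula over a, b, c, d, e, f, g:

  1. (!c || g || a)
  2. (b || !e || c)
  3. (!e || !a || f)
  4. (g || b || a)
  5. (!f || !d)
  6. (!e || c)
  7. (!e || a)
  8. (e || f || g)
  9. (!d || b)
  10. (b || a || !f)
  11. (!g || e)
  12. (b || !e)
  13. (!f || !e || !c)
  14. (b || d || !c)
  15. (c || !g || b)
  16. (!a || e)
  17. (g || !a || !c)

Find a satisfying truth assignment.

a = False  b = True  c = False  d = False  e = False  f = True  g = False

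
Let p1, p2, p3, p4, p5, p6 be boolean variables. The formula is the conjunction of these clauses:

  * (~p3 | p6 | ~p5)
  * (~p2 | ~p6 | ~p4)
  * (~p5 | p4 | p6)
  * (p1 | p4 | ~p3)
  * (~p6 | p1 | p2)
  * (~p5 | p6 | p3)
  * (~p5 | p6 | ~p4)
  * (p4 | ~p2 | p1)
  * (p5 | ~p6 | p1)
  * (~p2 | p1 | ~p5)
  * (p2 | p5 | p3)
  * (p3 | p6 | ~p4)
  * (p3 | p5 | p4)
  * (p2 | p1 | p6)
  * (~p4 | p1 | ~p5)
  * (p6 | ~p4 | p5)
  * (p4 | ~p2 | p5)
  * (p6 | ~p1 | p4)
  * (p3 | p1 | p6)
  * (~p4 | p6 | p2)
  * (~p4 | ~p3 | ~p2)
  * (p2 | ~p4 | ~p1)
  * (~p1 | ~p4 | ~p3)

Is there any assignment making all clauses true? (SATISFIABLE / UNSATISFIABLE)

Set p1 = True and propagate.
Set p2 = False and propagate.
  then p4 is forced to False.
  then p6 is forced to True.
For the remaining variables, p3 = True, p5 = False works.
Every clause has at least one true literal under this assignment.
So p1=1, p2=0, p3=1, p4=0, p5=0, p6=1 is a satisfying assignment.

SATISFIABLE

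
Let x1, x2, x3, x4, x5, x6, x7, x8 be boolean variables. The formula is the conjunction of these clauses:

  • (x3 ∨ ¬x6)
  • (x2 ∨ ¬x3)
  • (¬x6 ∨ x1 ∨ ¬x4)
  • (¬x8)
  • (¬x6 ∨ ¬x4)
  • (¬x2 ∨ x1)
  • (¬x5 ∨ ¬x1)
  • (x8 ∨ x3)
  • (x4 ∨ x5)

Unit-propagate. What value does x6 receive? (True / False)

False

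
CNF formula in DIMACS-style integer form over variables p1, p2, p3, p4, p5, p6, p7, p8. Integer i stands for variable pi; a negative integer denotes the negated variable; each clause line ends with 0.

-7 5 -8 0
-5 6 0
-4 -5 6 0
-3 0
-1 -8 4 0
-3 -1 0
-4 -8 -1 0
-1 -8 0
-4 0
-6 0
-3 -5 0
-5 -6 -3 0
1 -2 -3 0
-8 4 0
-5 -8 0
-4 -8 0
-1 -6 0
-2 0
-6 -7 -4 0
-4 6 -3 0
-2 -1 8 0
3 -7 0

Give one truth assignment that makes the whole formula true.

p1=True  p2=False  p3=False  p4=False  p5=False  p6=False  p7=False  p8=False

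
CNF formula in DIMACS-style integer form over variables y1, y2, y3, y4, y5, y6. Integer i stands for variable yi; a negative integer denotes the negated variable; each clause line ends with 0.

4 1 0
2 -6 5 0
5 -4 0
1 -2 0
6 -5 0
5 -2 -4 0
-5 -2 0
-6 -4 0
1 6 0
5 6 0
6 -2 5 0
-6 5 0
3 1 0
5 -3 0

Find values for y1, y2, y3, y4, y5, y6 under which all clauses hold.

y1=1  y2=0  y3=1  y4=0  y5=1  y6=1

Check each clause:
  1. (y1 | y4) — y1 is true.
  2. (y5 | ~y6 | y2) — y5 is true.
  3. (y5 | ~y4) — ~y4 is true.
  4. (~y2 | y1) — y1 is true.
  5. (y6 | ~y5) — y6 is true.
  6. (~y4 | ~y2 | y5) — ~y4 is true.
  7. (~y2 | ~y5) — ~y2 is true.
  8. (~y6 | ~y4) — ~y4 is true.
  9. (y1 | y6) — y1 is true.
  10. (y6 | y5) — y5 is true.
  11. (y5 | ~y2 | y6) — y5 is true.
  12. (y5 | ~y6) — y5 is true.
  13. (y1 | y3) — y1 is true.
  14. (y5 | ~y3) — y5 is true.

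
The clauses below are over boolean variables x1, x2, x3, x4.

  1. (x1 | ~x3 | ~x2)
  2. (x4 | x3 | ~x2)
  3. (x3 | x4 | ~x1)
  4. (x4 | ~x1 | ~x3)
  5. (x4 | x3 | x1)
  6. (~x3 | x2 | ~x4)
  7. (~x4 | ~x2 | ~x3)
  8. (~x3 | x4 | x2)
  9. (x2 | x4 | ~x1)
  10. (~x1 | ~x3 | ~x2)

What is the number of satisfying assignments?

4

The models are:
  x1=F x2=F x3=F x4=T
  x1=F x2=T x3=F x4=T
  x1=T x2=F x3=F x4=T
  x1=T x2=T x3=F x4=T
Count: 4.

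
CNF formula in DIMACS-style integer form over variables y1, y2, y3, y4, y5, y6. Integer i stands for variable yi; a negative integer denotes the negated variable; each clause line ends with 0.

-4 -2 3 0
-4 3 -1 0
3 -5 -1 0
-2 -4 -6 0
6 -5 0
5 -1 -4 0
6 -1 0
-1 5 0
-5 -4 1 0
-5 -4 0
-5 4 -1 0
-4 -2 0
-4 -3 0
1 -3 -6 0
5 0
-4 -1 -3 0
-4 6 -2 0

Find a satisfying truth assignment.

y1 = False  y2 = True  y3 = False  y4 = False  y5 = True  y6 = True

The clause (y5) is unit: y5 must be True.
The clause (y6) is unit: y6 must be True.
(~y4) is a unit clause, so y4 = False.
(~y1) is a unit clause, so y1 = False.
Unit propagation: (~y3) forces y3 = False.
y2 is now unconstrained; take y2 = True.
Check each clause:
  1. (~y4 \/ y3 \/ ~y2) — ~y4 is true.
  2. (y3 \/ ~y4 \/ ~y1) — ~y4 is true.
  3. (~y1 \/ y3 \/ ~y5) — ~y1 is true.
  4. (~y2 \/ ~y6 \/ ~y4) — ~y4 is true.
  5. (y6 \/ ~y5) — y6 is true.
  6. (~y1 \/ y5 \/ ~y4) — ~y4 is true.
  7. (~y1 \/ y6) — y6 is true.
  8. (~y1 \/ y5) — y5 is true.
  9. (y1 \/ ~y4 \/ ~y5) — ~y4 is true.
  10. (~y5 \/ ~y4) — ~y4 is true.
  11. (y4 \/ ~y5 \/ ~y1) — ~y1 is true.
  12. (~y4 \/ ~y2) — ~y4 is true.
  13. (~y4 \/ ~y3) — ~y4 is true.
  14. (~y6 \/ y1 \/ ~y3) — ~y3 is true.
  15. (y5) — y5 is true.
  16. (~y3 \/ ~y4 \/ ~y1) — ~y4 is true.
  17. (y6 \/ ~y4 \/ ~y2) — ~y4 is true.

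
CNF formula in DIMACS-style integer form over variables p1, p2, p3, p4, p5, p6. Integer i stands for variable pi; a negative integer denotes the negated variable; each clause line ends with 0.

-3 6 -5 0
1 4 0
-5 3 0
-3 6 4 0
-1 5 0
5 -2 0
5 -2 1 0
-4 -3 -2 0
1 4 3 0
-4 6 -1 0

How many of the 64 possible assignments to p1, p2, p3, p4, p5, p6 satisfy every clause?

Split on p1, then p3.
  p1=T, p3=T: remaining (p2,p4,p5,p6) ∈ {(F,F,T,T); (F,T,T,T); (T,F,T,T)} — 3.
  p1=T, p3=F: a clause becomes empty — 0.
  p1=F, p3=T: remaining (p2,p4,p5,p6) ∈ {(F,T,F,F); (F,T,F,T); (F,T,T,T)} — 3.
  p1=F, p3=F: remaining (p2,p4,p5,p6) ∈ {(F,T,F,F); (F,T,F,T)} — 2.
Total: 3 + 0 + 3 + 2 = 8.

8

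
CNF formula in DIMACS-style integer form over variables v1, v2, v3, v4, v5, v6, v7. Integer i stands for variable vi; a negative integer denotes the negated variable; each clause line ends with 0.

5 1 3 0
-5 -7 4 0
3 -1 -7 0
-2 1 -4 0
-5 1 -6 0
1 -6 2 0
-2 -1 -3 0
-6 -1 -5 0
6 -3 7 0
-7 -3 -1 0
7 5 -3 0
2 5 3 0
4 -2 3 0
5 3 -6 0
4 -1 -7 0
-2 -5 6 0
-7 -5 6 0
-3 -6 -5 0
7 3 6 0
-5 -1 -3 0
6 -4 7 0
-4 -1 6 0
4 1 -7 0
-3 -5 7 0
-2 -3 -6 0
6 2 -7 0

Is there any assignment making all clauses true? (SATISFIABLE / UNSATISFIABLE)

UNSATISFIABLE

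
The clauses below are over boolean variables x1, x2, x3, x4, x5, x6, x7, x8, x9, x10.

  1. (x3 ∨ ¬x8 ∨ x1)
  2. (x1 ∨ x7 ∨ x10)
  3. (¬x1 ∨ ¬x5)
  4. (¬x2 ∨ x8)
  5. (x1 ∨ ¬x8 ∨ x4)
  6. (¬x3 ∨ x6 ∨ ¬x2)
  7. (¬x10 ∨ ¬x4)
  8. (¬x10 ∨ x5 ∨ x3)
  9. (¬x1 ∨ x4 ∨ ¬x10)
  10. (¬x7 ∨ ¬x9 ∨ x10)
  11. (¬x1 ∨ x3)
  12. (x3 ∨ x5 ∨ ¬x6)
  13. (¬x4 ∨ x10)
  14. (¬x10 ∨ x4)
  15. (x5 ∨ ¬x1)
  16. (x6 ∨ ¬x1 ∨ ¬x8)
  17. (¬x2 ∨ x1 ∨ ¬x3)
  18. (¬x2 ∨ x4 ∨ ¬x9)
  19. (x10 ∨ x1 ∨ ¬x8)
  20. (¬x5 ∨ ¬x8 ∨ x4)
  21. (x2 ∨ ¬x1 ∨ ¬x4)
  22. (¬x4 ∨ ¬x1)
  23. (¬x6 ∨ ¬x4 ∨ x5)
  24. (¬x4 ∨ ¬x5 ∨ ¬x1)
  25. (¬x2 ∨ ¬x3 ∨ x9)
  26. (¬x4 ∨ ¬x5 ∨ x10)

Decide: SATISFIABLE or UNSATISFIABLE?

Try x1 = False.
Branch on x2: take x2 = False.
The remaining clauses are satisfied by x3 = True, x4 = False, x5 = False, x6 = True, x7 = True, x8 = False, x9 = False, x10 = False.
So x1=False  x2=False  x3=True  x4=False  x5=False  x6=True  x7=True  x8=False  x9=False  x10=False is a satisfying assignment.

SATISFIABLE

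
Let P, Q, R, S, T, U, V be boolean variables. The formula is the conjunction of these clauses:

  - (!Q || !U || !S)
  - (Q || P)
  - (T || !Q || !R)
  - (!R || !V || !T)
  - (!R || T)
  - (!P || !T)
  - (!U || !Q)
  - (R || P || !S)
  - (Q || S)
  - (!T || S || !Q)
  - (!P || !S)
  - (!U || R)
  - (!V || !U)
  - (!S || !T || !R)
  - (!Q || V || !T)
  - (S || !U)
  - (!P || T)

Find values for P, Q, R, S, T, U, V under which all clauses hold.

P = 0  Q = 1  R = 0  S = 0  T = 0  U = 0  V = 0

U occurs only negated in the remaining clauses — set U = False.
Set P = False and propagate.
  then Q is forced to True.
Set R = False and propagate.
  then S is forced to False.
  then T is forced to False.
V is now unconstrained; take V = False.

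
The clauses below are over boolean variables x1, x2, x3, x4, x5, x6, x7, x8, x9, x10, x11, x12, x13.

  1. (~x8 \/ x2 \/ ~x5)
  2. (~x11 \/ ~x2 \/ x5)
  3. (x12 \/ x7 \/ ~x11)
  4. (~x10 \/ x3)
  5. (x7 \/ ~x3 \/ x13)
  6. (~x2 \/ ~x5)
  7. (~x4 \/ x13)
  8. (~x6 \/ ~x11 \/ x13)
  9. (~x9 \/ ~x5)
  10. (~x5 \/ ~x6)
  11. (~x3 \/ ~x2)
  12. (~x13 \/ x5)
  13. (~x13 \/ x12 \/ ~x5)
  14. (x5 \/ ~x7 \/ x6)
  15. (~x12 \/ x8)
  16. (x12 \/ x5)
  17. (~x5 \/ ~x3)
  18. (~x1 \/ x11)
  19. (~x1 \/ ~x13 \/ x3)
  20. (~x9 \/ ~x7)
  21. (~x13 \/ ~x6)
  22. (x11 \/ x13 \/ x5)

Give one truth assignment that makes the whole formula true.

Pure literal: x1 appears only negated; assign x1 = False.
Pure literal: x4 appears only negated; assign x4 = False.
Try x2 = False.
The remaining clauses are satisfied by x3 = False, x5 = False, x6 = False, x7 = False, x8 = True, x9 = True, x10 = False, x11 = True, x12 = True, x13 = False.

x1=F, x2=F, x3=F, x4=F, x5=F, x6=F, x7=F, x8=T, x9=T, x10=F, x11=T, x12=T, x13=F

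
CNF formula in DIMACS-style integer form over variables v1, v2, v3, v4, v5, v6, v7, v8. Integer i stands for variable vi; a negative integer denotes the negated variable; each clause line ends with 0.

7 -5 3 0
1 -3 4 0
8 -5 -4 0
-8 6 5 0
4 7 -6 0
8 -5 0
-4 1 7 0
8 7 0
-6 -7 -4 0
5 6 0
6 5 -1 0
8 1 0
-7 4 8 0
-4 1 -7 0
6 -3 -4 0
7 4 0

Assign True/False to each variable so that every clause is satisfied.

Set v1 = True and propagate.
Try v3 = False.
For the remaining variables, v2 = False, v4 = False, v5 = False, v6 = True, v7 = True, v8 = True works.
Every clause has at least one true literal under this assignment.

v1=True, v2=False, v3=False, v4=False, v5=False, v6=True, v7=True, v8=True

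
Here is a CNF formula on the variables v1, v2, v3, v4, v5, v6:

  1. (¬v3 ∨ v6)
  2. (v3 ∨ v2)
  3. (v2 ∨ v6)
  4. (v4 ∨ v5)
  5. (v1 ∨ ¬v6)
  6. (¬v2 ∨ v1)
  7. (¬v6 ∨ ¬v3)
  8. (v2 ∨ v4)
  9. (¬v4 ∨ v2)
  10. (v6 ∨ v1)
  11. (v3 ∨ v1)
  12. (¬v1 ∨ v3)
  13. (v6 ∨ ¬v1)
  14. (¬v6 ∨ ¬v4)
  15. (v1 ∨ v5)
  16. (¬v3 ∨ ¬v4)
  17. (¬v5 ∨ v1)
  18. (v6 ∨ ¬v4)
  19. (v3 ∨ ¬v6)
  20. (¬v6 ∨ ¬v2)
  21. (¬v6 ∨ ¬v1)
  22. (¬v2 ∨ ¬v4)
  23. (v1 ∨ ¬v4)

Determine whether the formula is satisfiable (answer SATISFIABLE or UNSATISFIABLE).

UNSATISFIABLE

v6 = True:
  propagation gives v1=True; an empty clause results — contradiction.
v6 = False:
  propagation gives v3=False, v2=True, v1=True; an empty clause results — contradiction.
Every branch closes, so no satisfying assignment exists.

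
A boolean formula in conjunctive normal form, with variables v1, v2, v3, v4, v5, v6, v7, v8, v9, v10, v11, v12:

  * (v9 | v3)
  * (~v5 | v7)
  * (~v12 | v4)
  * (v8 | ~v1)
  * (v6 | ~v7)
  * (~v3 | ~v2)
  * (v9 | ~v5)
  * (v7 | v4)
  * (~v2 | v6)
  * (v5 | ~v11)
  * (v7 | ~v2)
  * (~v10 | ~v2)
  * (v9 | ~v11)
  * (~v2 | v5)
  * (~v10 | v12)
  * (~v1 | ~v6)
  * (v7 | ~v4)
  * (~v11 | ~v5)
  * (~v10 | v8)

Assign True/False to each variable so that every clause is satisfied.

Pure literal: v1 appears only negated; assign v1 = False.
Pure literal: v2 appears only negated; assign v2 = False.
Try v3 = True.
Branch on v4: take v4 = True.
  then v7 is forced to True.
  then v6 is forced to True.
Branch on v5: take v5 = False.
  then v11 is forced to False.
The remaining clauses are satisfied by v8 = True, v9 = False, v10 = False, v12 = False.
Every clause has at least one true literal under this assignment.

v1 = False, v2 = False, v3 = True, v4 = True, v5 = False, v6 = True, v7 = True, v8 = True, v9 = False, v10 = False, v11 = False, v12 = False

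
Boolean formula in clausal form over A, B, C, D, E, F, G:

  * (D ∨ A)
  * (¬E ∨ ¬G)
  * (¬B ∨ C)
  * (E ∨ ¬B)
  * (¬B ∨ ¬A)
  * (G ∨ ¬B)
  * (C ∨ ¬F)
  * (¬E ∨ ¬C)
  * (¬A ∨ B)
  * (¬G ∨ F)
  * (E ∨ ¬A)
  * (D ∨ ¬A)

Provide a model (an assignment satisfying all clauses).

A=False, B=False, C=True, D=True, E=False, F=False, G=False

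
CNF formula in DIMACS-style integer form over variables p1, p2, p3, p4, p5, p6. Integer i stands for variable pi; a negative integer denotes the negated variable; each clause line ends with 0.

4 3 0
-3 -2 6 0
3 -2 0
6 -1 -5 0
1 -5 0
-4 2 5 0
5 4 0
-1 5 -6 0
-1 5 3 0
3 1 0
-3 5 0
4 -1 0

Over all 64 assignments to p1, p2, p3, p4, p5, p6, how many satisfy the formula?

3

The models are:
  p1=T p2=F p3=F p4=T p5=T p6=T
  p1=T p2=F p3=T p4=T p5=T p6=T
  p1=T p2=T p3=T p4=T p5=T p6=T
That's 3 in total.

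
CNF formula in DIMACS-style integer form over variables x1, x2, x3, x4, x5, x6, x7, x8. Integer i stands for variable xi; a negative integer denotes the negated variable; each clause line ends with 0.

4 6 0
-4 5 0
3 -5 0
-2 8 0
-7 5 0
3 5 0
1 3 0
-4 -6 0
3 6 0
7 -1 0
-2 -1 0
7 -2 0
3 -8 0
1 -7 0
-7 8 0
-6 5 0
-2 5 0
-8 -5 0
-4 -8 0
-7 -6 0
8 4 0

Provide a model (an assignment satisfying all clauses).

x1 = False, x2 = False, x3 = True, x4 = True, x5 = True, x6 = False, x7 = False, x8 = False

Check each clause:
  1. (x4 ∨ x6) — x4 is true.
  2. (¬x4 ∨ x5) — x5 is true.
  3. (x3 ∨ ¬x5) — x3 is true.
  4. (x8 ∨ ¬x2) — ¬x2 is true.
  5. (x5 ∨ ¬x7) — ¬x7 is true.
  6. (x5 ∨ x3) — x3 is true.
  7. (x3 ∨ x1) — x3 is true.
  8. (¬x4 ∨ ¬x6) — ¬x6 is true.
  9. (x3 ∨ x6) — x3 is true.
  10. (¬x1 ∨ x7) — ¬x1 is true.
  11. (¬x2 ∨ ¬x1) — ¬x2 is true.
  12. (x7 ∨ ¬x2) — ¬x2 is true.
  13. (¬x8 ∨ x3) — ¬x8 is true.
  14. (x1 ∨ ¬x7) — ¬x7 is true.
  15. (¬x7 ∨ x8) — ¬x7 is true.
  16. (x5 ∨ ¬x6) — ¬x6 is true.
  17. (x5 ∨ ¬x2) — x5 is true.
  18. (¬x5 ∨ ¬x8) — ¬x8 is true.
  19. (¬x4 ∨ ¬x8) — ¬x8 is true.
  20. (¬x7 ∨ ¬x6) — ¬x7 is true.
  21. (x8 ∨ x4) — x4 is true.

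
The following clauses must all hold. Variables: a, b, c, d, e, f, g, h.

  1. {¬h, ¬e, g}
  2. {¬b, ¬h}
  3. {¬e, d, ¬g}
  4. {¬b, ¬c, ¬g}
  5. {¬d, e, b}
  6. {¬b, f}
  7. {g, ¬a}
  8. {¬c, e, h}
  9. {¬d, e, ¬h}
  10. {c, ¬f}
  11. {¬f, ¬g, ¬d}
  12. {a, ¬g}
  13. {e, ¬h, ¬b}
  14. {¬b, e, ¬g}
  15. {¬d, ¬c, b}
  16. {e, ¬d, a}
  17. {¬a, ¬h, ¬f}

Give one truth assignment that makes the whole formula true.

a=0, b=0, c=1, d=0, e=1, f=0, g=0, h=0

Check each clause:
  1. {¬e, ¬h, g} — ¬h is true.
  2. {¬b, ¬h} — ¬h is true.
  3. {d, ¬g, ¬e} — ¬g is true.
  4. {¬g, ¬b, ¬c} — ¬g is true.
  5. {b, ¬d, e} — ¬d is true.
  6. {f, ¬b} — ¬b is true.
  7. {g, ¬a} — ¬a is true.
  8. {¬c, h, e} — e is true.
  9. {¬d, ¬h, e} — ¬h is true.
  10. {¬f, c} — ¬f is true.
  11. {¬f, ¬d, ¬g} — ¬g is true.
  12. {a, ¬g} — ¬g is true.
  13. {¬h, e, ¬b} — ¬h is true.
  14. {¬b, e, ¬g} — ¬g is true.
  15. {¬c, ¬d, b} — ¬d is true.
  16. {a, ¬d, e} — ¬d is true.
  17. {¬f, ¬h, ¬a} — ¬h is true.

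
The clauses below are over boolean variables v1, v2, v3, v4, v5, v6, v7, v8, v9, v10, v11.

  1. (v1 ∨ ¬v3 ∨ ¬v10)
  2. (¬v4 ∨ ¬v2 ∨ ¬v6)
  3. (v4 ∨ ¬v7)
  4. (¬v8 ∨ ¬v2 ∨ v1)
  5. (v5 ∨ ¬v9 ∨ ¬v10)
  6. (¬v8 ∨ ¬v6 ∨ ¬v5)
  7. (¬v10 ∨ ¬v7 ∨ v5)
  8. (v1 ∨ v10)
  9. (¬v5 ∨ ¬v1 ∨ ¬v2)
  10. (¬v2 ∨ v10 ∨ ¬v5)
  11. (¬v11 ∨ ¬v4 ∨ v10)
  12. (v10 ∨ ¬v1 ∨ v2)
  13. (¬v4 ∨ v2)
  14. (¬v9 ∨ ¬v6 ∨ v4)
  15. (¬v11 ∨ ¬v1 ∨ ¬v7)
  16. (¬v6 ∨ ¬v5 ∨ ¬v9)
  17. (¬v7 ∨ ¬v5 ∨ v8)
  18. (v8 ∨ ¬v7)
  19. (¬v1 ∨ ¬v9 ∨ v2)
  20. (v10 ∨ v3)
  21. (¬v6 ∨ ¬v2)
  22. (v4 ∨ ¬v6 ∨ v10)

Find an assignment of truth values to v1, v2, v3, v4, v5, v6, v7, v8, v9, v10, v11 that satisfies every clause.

v1=T, v2=F, v3=T, v4=F, v5=F, v6=F, v7=F, v8=F, v9=F, v10=T, v11=F

Check each clause:
  1. (¬v10 ∨ ¬v3 ∨ v1) — v1 is true.
  2. (¬v4 ∨ ¬v6 ∨ ¬v2) — ¬v6 is true.
  3. (¬v7 ∨ v4) — ¬v7 is true.
  4. (¬v8 ∨ v1 ∨ ¬v2) — ¬v8 is true.
  5. (v5 ∨ ¬v10 ∨ ¬v9) — ¬v9 is true.
  6. (¬v8 ∨ ¬v5 ∨ ¬v6) — ¬v8 is true.
  7. (v5 ∨ ¬v7 ∨ ¬v10) — ¬v7 is true.
  8. (v10 ∨ v1) — v1 is true.
  9. (¬v5 ∨ ¬v2 ∨ ¬v1) — ¬v5 is true.
  10. (¬v5 ∨ v10 ∨ ¬v2) — v10 is true.
  11. (v10 ∨ ¬v4 ∨ ¬v11) — v10 is true.
  12. (¬v1 ∨ v10 ∨ v2) — v10 is true.
  13. (v2 ∨ ¬v4) — ¬v4 is true.
  14. (¬v6 ∨ ¬v9 ∨ v4) — ¬v6 is true.
  15. (¬v11 ∨ ¬v7 ∨ ¬v1) — ¬v7 is true.
  16. (¬v9 ∨ ¬v6 ∨ ¬v5) — ¬v6 is true.
  17. (v8 ∨ ¬v7 ∨ ¬v5) — ¬v7 is true.
  18. (¬v7 ∨ v8) — ¬v7 is true.
  19. (v2 ∨ ¬v9 ∨ ¬v1) — ¬v9 is true.
  20. (v10 ∨ v3) — v10 is true.
  21. (¬v6 ∨ ¬v2) — ¬v6 is true.
  22. (¬v6 ∨ v10 ∨ v4) — v10 is true.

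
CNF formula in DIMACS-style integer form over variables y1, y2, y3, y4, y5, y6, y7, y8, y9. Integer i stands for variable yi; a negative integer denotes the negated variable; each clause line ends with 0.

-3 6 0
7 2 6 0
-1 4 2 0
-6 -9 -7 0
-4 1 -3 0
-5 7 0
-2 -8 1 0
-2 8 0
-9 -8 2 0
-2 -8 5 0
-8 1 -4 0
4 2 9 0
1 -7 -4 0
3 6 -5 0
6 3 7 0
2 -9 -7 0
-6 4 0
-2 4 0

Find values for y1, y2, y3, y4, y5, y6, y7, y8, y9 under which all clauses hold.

y1=T, y2=F, y3=T, y4=T, y5=T, y6=T, y7=T, y8=F, y9=F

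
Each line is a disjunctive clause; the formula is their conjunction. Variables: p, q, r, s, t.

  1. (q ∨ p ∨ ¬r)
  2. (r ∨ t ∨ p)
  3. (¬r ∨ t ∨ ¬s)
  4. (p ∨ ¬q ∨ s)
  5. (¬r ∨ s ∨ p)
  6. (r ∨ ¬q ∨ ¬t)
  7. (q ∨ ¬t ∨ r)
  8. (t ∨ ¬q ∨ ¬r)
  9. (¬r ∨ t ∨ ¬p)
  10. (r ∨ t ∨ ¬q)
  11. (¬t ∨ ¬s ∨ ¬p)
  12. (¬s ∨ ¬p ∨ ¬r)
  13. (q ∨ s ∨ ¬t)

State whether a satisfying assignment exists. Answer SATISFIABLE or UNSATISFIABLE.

Set p = True and propagate.
Branch on q: take q = False.
For the remaining variables, r = False, s = False, t = False works.
Every clause has at least one true literal under this assignment.
So p = True, q = False, r = False, s = False, t = False is a satisfying assignment.

SATISFIABLE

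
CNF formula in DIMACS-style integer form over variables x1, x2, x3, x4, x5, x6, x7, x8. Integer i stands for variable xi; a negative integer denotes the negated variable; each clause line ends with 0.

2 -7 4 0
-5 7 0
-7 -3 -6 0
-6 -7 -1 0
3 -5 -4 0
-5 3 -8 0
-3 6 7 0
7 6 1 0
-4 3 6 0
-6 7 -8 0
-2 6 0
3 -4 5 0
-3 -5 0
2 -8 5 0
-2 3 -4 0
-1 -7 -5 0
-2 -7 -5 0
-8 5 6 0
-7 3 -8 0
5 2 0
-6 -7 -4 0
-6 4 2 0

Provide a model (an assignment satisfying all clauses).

x1=False, x2=True, x3=False, x4=False, x5=False, x6=True, x7=True, x8=False

Pure literal: x8 appears only negated; assign x8 = False.
Set x1 = False and propagate.
Branch on x2: take x2 = True.
  then x6 is forced to True.
Set x3 = False and propagate.
  then x4 is forced to False.
The remaining clauses are satisfied by x5 = False, x7 = True.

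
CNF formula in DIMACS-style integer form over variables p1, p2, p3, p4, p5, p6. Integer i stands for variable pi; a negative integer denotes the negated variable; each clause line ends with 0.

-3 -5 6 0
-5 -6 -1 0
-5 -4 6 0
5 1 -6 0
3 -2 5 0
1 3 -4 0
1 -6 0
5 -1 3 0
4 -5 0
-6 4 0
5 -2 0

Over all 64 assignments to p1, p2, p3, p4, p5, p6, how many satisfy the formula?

Satisfying assignments:
  p1=0 p2=0 p3=0 p4=0 p5=0 p6=0
  p1=0 p2=0 p3=1 p4=0 p5=0 p6=0
  p1=0 p2=0 p3=1 p4=1 p5=0 p6=0
  p1=1 p2=0 p3=1 p4=0 p5=0 p6=0
  p1=1 p2=0 p3=1 p4=1 p5=0 p6=0
  p1=1 p2=0 p3=1 p4=1 p5=0 p6=1
Count: 6.

6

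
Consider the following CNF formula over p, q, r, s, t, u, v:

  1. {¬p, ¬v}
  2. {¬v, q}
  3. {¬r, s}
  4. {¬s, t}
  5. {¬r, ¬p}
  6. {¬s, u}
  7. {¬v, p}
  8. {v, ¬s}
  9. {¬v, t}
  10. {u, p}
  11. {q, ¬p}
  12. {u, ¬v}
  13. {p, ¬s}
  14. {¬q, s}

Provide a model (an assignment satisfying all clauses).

p=F  q=F  r=F  s=F  t=T  u=T  v=F

Check each clause:
  1. {¬v, ¬p} — ¬v is true.
  2. {¬v, q} — ¬v is true.
  3. {s, ¬r} — ¬r is true.
  4. {t, ¬s} — ¬s is true.
  5. {¬r, ¬p} — ¬r is true.
  6. {u, ¬s} — ¬s is true.
  7. {p, ¬v} — ¬v is true.
  8. {¬s, v} — ¬s is true.
  9. {t, ¬v} — ¬v is true.
  10. {p, u} — u is true.
  11. {¬p, q} — ¬p is true.
  12. {u, ¬v} — ¬v is true.
  13. {¬s, p} — ¬s is true.
  14. {¬q, s} — ¬q is true.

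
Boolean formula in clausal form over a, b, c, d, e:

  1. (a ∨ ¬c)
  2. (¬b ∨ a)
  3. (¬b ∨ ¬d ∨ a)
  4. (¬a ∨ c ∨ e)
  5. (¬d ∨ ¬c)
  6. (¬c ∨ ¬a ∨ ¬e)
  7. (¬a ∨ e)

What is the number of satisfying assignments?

Split on a, then c.
  a=T, c=T: a clause becomes empty — 0.
  a=T, c=F: remaining (b,d,e) ∈ {(F,F,T); (F,T,T); (T,F,T); (T,T,T)} — 4.
  a=F, c=T: a clause becomes empty — 0.
  a=F, c=F: remaining (b,d,e) ∈ {(F,F,F); (F,F,T); (F,T,F); (F,T,T)} — 4.
Total: 0 + 4 + 0 + 4 = 8.

8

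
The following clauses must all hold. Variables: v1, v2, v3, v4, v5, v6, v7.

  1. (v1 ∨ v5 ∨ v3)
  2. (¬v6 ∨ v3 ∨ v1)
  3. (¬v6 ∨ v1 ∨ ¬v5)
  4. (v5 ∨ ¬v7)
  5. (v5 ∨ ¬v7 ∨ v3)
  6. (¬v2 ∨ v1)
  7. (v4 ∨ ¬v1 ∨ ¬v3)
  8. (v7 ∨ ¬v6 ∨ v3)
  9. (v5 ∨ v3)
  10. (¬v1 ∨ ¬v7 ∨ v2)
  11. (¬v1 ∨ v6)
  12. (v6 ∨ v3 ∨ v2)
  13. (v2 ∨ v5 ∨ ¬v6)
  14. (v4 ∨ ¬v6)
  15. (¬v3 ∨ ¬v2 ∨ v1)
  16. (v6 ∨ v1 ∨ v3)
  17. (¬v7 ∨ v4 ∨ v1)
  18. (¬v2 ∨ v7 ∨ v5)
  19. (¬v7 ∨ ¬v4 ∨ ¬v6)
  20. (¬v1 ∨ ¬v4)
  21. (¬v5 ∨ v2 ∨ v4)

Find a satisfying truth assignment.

v1=0, v2=0, v3=1, v4=1, v5=1, v6=0, v7=1

Branch on v1: take v1 = False.
  then v2 is forced to False.
Try v3 = True.
For the remaining variables, v4 = True, v5 = True, v6 = False, v7 = True works.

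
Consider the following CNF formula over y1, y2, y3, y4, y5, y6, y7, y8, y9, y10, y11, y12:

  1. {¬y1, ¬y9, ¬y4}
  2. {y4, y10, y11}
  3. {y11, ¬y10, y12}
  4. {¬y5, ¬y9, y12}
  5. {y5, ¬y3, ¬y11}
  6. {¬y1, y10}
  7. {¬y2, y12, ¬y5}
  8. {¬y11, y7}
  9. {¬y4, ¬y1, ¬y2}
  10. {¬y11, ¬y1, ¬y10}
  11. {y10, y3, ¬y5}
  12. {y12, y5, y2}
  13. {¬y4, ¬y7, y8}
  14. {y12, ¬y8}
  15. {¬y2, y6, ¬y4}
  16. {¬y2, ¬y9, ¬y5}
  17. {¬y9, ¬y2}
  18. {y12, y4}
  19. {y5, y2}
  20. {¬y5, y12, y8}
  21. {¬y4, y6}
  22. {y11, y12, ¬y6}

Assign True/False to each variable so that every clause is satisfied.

y1=False, y2=True, y3=True, y4=False, y5=True, y6=False, y7=False, y8=True, y9=False, y10=True, y11=False, y12=True

y1 occurs only negated in the remaining clauses — set y1 = False.
y9 occurs only negated in the remaining clauses — set y9 = False.
Set y2 = True and propagate.
Branch on y3: take y3 = True.
For the remaining variables, y4 = False, y5 = True, y6 = False, y7 = False, y8 = True, y10 = True, y11 = False, y12 = True works.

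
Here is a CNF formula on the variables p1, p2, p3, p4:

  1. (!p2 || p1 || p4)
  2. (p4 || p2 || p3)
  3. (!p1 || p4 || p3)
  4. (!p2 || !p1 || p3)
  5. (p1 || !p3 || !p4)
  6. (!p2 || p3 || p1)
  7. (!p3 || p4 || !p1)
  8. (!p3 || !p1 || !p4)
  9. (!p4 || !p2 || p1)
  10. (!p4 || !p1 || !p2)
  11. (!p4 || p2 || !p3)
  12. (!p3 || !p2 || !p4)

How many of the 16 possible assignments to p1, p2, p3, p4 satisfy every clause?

The models are:
  p1=0 p2=0 p3=0 p4=1
  p1=0 p2=0 p3=1 p4=0
  p1=1 p2=0 p3=0 p4=1
That's 3 in total.

3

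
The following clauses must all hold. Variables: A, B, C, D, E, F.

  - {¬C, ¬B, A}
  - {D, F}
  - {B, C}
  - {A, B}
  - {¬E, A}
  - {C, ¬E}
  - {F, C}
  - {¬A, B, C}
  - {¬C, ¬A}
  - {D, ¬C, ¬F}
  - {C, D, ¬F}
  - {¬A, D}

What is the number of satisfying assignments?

2

The models are:
  A=0 B=1 C=0 D=1 E=0 F=1
  A=1 B=1 C=0 D=1 E=0 F=1
That's 2 in total.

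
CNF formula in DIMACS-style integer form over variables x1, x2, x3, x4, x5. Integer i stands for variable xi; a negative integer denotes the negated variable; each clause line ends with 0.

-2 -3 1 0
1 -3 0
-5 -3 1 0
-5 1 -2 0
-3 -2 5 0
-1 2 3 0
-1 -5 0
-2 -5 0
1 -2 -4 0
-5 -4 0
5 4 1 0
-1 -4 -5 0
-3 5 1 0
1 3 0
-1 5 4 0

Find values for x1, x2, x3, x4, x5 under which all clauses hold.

x1=T  x2=T  x3=F  x4=T  x5=F

Branch on x1: take x1 = True.
  then x5 is forced to False.
  then x4 is forced to True.
Branch on x2: take x2 = True.
  then x3 is forced to False.
Every clause has at least one true literal under this assignment.
Check each clause:
  1. (x1 || !x3 || !x2) — x1 is true.
  2. (!x3 || x1) — x1 is true.
  3. (!x3 || x1 || !x5) — x1 is true.
  4. (!x2 || !x5 || x1) — x1 is true.
  5. (x5 || !x3 || !x2) — !x3 is true.
  6. (!x1 || x2 || x3) — x2 is true.
  7. (!x1 || !x5) — !x5 is true.
  8. (!x2 || !x5) — !x5 is true.
  9. (!x2 || x1 || !x4) — x1 is true.
  10. (!x5 || !x4) — !x5 is true.
  11. (x5 || x4 || x1) — x1 is true.
  12. (!x5 || !x4 || !x1) — !x5 is true.
  13. (x5 || !x3 || x1) — x1 is true.
  14. (x3 || x1) — x1 is true.
  15. (!x1 || x5 || x4) — x4 is true.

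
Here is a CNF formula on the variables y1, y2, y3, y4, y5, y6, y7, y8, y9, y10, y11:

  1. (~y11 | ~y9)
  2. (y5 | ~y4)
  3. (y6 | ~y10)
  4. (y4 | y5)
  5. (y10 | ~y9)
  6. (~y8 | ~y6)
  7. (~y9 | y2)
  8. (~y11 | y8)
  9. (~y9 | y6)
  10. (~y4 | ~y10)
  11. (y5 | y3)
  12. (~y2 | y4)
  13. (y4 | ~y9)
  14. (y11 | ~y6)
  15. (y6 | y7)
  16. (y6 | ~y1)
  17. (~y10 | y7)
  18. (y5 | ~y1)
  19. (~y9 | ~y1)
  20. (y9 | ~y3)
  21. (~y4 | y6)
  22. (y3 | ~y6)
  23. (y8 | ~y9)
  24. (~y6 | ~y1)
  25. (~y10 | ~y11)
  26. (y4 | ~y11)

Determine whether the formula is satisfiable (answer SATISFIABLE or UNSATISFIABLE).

SATISFIABLE

Pure literal: y1 appears only negated; assign y1 = False.
Pure literal: y5 appears only positively; assign y5 = True.
Try y2 = False.
  then y9 is forced to False.
  then y3 is forced to False.
  then y6 is forced to False.
  then y10 is forced to False.
  then y7 is forced to True.
  then y4 is forced to False.
  then y11 is forced to False.
y8 is now unconstrained; take y8 = False.
So y1=0, y2=0, y3=0, y4=0, y5=1, y6=0, y7=1, y8=0, y9=0, y10=0, y11=0 is a satisfying assignment.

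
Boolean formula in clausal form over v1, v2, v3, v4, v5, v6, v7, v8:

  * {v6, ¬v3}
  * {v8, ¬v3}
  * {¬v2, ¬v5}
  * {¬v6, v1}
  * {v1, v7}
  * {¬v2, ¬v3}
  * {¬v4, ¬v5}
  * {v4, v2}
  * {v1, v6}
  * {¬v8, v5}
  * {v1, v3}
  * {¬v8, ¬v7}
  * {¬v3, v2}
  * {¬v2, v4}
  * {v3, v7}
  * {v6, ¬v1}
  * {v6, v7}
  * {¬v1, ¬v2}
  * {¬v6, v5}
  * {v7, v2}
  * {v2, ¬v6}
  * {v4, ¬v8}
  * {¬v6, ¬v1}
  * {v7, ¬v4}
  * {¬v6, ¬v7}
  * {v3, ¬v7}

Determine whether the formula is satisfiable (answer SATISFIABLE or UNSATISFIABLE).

v6 = True:
  propagation gives v1=True; an empty clause results — contradiction.
v6 = False:
  propagation gives v3=False, v1=True; an empty clause results — contradiction.
Every branch closes, so no satisfying assignment exists.

UNSATISFIABLE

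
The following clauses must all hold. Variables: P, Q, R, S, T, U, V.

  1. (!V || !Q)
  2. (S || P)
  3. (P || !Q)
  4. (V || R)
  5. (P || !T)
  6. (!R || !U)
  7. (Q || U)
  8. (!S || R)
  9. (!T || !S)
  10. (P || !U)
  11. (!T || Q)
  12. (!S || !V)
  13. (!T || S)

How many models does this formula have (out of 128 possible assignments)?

The models are:
  P=T Q=F R=F S=F T=F U=T V=T
  P=T Q=T R=T S=F T=F U=F V=F
  P=T Q=T R=T S=T T=F U=F V=F
Count: 3.

3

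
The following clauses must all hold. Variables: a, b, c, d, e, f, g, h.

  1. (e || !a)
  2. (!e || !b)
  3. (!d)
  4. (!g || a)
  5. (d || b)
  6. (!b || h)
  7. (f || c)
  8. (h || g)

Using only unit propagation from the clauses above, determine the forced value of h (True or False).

True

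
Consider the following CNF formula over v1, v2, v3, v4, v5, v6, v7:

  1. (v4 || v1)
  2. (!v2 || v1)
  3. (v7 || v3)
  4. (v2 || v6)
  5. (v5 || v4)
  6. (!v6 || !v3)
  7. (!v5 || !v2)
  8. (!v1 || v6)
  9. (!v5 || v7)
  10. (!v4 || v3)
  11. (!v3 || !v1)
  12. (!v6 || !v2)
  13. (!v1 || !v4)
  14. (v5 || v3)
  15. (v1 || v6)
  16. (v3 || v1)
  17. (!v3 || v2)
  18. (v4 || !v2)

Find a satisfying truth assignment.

v1 = True, v2 = False, v3 = False, v4 = False, v5 = True, v6 = True, v7 = True

Check each clause:
  1. (v4 || v1) — v1 is true.
  2. (v1 || !v2) — v1 is true.
  3. (v7 || v3) — v7 is true.
  4. (v2 || v6) — v6 is true.
  5. (v4 || v5) — v5 is true.
  6. (!v3 || !v6) — !v3 is true.
  7. (!v2 || !v5) — !v2 is true.
  8. (v6 || !v1) — v6 is true.
  9. (!v5 || v7) — v7 is true.
  10. (!v4 || v3) — !v4 is true.
  11. (!v3 || !v1) — !v3 is true.
  12. (!v6 || !v2) — !v2 is true.
  13. (!v4 || !v1) — !v4 is true.
  14. (v3 || v5) — v5 is true.
  15. (v6 || v1) — v1 is true.
  16. (v1 || v3) — v1 is true.
  17. (!v3 || v2) — !v3 is true.
  18. (v4 || !v2) — !v2 is true.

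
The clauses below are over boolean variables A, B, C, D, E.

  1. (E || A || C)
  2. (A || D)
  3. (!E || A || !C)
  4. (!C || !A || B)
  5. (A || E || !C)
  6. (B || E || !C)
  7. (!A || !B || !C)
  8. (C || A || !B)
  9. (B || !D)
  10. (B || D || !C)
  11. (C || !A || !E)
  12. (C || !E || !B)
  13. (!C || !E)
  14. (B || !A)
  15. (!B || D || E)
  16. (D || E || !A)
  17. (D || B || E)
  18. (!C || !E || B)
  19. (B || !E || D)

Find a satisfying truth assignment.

A=T, B=T, C=F, D=T, E=F

Branch on A: take A = True.
  then B is forced to True.
  then C is forced to False.
  then E is forced to False.
  then D is forced to True.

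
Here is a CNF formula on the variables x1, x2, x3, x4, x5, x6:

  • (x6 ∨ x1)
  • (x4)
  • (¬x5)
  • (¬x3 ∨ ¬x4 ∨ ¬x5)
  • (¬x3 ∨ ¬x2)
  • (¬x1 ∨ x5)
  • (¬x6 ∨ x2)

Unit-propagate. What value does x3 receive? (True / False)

(x4) is a unit clause: x4 = True.
(¬x5) stands alone — x5 = False.
In (x5 ∨ ¬x1), x5 is now false; ¬x1 must hold, so x1 = False.
(x6 ∨ x1): since x1 = False, the clause reduces to (x6). x6 = True.
(x2 ∨ ¬x6): since x6 = True, the clause reduces to (x2). x2 = True.
From (¬x3 ∨ ¬x2) and x2 = True: x3 = False.

False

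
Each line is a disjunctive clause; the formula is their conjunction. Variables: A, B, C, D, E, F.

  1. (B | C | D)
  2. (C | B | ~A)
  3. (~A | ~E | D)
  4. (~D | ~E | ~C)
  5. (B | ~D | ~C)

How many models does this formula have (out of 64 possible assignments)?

Case analysis on C and D:
  C=T, D=T: remaining (A,B,E,F) ∈ {(F,T,F,F); (F,T,F,T); (T,T,F,F); (T,T,F,T)} — 4.
  C=T, D=F: B, F free; 3 ways for (A,E) × 2^2 = 12.
  C=F, D=T: E, F free; 3 ways for (A,B) × 2^2 = 12.
  C=F, D=F: F free; 3 ways for (A,B,E) × 2^1 = 6.
Total: 4 + 12 + 12 + 6 = 34.

34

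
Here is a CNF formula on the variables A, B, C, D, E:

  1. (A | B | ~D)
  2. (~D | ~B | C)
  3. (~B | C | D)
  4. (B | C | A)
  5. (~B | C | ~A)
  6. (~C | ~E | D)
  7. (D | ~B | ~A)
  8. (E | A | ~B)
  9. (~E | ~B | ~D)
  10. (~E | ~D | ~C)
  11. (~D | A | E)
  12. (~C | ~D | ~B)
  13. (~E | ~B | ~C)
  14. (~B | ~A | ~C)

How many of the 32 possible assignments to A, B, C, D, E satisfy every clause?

The models are:
  A=0 B=0 C=1 D=0 E=0
  A=1 B=0 C=0 D=0 E=0
  A=1 B=0 C=0 D=0 E=1
  A=1 B=0 C=0 D=1 E=0
  A=1 B=0 C=0 D=1 E=1
  A=1 B=0 C=1 D=0 E=0
  A=1 B=0 C=1 D=1 E=0
That's 7 in total.

7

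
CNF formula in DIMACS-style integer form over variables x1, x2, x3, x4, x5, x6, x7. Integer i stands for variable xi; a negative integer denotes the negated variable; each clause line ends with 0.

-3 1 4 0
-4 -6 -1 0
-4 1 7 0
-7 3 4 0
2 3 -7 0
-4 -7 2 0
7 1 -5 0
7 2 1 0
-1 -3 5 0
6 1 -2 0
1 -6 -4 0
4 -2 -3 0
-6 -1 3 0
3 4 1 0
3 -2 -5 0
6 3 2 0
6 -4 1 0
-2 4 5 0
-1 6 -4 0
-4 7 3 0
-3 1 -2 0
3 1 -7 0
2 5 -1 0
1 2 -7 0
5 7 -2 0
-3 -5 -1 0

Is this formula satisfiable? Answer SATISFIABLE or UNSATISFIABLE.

UNSATISFIABLE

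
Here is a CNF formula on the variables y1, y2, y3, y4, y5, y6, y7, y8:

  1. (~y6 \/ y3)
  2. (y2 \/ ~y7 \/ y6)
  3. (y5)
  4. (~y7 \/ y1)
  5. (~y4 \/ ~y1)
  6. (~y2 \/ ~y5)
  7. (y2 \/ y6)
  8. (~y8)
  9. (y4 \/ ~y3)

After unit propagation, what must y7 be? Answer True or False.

(y5) is a unit clause: y5 = True.
From (~y2 \/ ~y5) and y5 = True: y2 = False.
(y6 \/ y2): since y2 = False, the clause reduces to (y6). y6 = True.
(~y6 \/ y3) with y6 = True leaves only y3, so y3 = True.
(~y8) stands alone — y8 = False.
(~y3 \/ y4): since y3 = True, the clause reduces to (y4). y4 = True.
(~y1 \/ ~y4): since y4 = True, the clause reduces to (~y1). y1 = False.
In (~y7 \/ y1), y1 is now false; ~y7 must hold, so y7 = False.

False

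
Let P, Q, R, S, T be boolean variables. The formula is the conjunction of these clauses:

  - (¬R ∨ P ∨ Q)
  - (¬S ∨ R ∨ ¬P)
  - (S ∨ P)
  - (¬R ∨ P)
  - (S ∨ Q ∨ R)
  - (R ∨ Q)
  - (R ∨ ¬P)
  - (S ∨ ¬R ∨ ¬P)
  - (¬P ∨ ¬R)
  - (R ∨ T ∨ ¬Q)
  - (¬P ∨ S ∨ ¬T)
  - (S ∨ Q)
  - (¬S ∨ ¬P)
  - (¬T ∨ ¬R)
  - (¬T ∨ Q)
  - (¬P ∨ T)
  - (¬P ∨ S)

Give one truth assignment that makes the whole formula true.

P = False  Q = True  R = False  S = True  T = True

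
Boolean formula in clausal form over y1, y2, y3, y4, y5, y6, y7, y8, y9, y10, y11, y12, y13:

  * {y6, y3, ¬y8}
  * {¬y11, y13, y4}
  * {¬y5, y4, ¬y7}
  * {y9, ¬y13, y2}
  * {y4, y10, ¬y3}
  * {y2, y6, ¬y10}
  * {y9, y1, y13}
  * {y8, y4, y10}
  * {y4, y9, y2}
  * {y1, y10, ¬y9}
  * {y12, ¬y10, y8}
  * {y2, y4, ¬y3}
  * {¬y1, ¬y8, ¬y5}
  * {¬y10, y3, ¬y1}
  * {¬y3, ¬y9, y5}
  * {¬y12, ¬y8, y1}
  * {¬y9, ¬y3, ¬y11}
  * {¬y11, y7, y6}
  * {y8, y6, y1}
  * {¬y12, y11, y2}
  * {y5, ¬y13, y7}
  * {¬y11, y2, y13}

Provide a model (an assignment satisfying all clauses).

y1=True, y2=True, y3=False, y4=True, y5=False, y6=True, y7=True, y8=True, y9=True, y10=False, y11=True, y12=True, y13=False

y2 occurs only positively in the remaining clauses — set y2 = True.
Pure literal: y4 appears only positively; assign y4 = True.
Try y1 = True.
Try y3 = False.
  then y10 is forced to False.
For the remaining variables, y5 = False, y6 = True, y7 = True, y8 = True, y9 = True, y11 = True, y12 = True, y13 = False works.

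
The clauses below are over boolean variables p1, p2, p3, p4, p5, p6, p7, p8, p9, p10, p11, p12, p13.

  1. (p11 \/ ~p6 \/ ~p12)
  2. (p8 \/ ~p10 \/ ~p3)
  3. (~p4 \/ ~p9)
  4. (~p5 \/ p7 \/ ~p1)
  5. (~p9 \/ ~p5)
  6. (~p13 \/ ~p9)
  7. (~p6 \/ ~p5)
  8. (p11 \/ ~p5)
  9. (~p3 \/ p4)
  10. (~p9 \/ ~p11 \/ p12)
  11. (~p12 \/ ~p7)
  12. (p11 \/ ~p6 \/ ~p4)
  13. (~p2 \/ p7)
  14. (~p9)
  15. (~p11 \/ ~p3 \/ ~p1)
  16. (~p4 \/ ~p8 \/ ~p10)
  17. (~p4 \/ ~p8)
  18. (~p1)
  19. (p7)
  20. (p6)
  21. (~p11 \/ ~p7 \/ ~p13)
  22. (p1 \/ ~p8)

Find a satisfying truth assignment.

p1=F, p2=T, p3=F, p4=F, p5=F, p6=T, p7=T, p8=F, p9=F, p10=F, p11=T, p12=F, p13=F

Check each clause:
  1. (~p6 \/ p11 \/ ~p12) — p11 is true.
  2. (~p3 \/ p8 \/ ~p10) — ~p3 is true.
  3. (~p9 \/ ~p4) — ~p4 is true.
  4. (~p1 \/ ~p5 \/ p7) — ~p5 is true.
  5. (~p9 \/ ~p5) — ~p5 is true.
  6. (~p13 \/ ~p9) — ~p13 is true.
  7. (~p5 \/ ~p6) — ~p5 is true.
  8. (p11 \/ ~p5) — p11 is true.
  9. (~p3 \/ p4) — ~p3 is true.
  10. (~p9 \/ p12 \/ ~p11) — ~p9 is true.
  11. (~p12 \/ ~p7) — ~p12 is true.
  12. (~p6 \/ ~p4 \/ p11) — p11 is true.
  13. (p7 \/ ~p2) — p7 is true.
  14. (~p9) — ~p9 is true.
  15. (~p1 \/ ~p3 \/ ~p11) — ~p3 is true.
  16. (~p10 \/ ~p8 \/ ~p4) — ~p8 is true.
  17. (~p4 \/ ~p8) — ~p8 is true.
  18. (~p1) — ~p1 is true.
  19. (p7) — p7 is true.
  20. (p6) — p6 is true.
  21. (~p7 \/ ~p11 \/ ~p13) — ~p13 is true.
  22. (p1 \/ ~p8) — ~p8 is true.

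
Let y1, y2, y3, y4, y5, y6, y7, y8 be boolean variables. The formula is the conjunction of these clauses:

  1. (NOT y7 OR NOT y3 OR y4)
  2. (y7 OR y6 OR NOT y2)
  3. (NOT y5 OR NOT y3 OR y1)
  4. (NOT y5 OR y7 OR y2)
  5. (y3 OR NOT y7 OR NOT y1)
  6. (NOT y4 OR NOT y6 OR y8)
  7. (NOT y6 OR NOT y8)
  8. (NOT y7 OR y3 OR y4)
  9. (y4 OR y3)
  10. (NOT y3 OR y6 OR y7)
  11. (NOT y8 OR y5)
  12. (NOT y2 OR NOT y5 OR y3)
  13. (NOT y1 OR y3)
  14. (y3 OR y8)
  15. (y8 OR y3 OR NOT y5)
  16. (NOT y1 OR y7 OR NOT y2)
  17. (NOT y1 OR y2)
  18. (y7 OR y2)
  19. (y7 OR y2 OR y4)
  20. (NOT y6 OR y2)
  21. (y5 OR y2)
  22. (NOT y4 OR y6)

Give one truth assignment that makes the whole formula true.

y1=F  y2=T  y3=T  y4=F  y5=F  y6=T  y7=F  y8=F

Check each clause:
  1. (NOT y3 OR NOT y7 OR y4) — NOT y7 is true.
  2. (y7 OR NOT y2 OR y6) — y6 is true.
  3. (NOT y3 OR y1 OR NOT y5) — NOT y5 is true.
  4. (y2 OR y7 OR NOT y5) — y2 is true.
  5. (NOT y1 OR y3 OR NOT y7) — NOT y7 is true.
  6. (y8 OR NOT y6 OR NOT y4) — NOT y4 is true.
  7. (NOT y8 OR NOT y6) — NOT y8 is true.
  8. (y4 OR y3 OR NOT y7) — NOT y7 is true.
  9. (y4 OR y3) — y3 is true.
  10. (y7 OR y6 OR NOT y3) — y6 is true.
  11. (y5 OR NOT y8) — NOT y8 is true.
  12. (y3 OR NOT y5 OR NOT y2) — y3 is true.
  13. (y3 OR NOT y1) — y3 is true.
  14. (y8 OR y3) — y3 is true.
  15. (NOT y5 OR y3 OR y8) — y3 is true.
  16. (NOT y1 OR y7 OR NOT y2) — NOT y1 is true.
  17. (NOT y1 OR y2) — y2 is true.
  18. (y7 OR y2) — y2 is true.
  19. (y4 OR y7 OR y2) — y2 is true.
  20. (y2 OR NOT y6) — y2 is true.
  21. (y2 OR y5) — y2 is true.
  22. (NOT y4 OR y6) — NOT y4 is true.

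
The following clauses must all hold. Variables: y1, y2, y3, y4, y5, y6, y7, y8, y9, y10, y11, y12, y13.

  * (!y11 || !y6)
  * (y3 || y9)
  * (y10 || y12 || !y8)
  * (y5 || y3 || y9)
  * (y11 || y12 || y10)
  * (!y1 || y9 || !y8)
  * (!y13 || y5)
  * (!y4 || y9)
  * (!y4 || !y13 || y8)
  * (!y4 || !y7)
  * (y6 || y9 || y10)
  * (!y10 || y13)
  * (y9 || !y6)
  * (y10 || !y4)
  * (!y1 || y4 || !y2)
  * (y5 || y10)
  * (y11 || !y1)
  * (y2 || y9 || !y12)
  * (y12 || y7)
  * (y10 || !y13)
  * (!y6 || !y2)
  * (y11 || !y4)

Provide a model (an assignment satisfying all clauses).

y1=F, y2=F, y3=F, y4=F, y5=T, y6=T, y7=F, y8=F, y9=T, y10=T, y11=F, y12=T, y13=T

y1 occurs only negated in the remaining clauses — set y1 = False.
Pure literal: y5 appears only positively; assign y5 = True.
Set y2 = False and propagate.
Branch on y3: take y3 = False.
  then y9 is forced to True.
Try y4 = False.
The remaining clauses are satisfied by y6 = True, y7 = False, y8 = False, y10 = True, y11 = False, y12 = True, y13 = True.
Check each clause:
  1. (!y11 || !y6) — !y11 is true.
  2. (y3 || y9) — y9 is true.
  3. (y12 || y10 || !y8) — !y8 is true.
  4. (y3 || y9 || y5) — y9 is true.
  5. (y10 || y12 || y11) — y10 is true.
  6. (!y1 || y9 || !y8) — !y8 is true.
  7. (!y13 || y5) — y5 is true.
  8. (!y4 || y9) — y9 is true.
  9. (!y4 || y8 || !y13) — !y4 is true.
  10. (!y4 || !y7) — !y7 is true.
  11. (y10 || y9 || y6) — y9 is true.
  12. (y13 || !y10) — y13 is true.
  13. (!y6 || y9) — y9 is true.
  14. (!y4 || y10) — y10 is true.
  15. (y4 || !y2 || !y1) — !y2 is true.
  16. (y10 || y5) — y10 is true.
  17. (!y1 || y11) — !y1 is true.
  18. (y2 || !y12 || y9) — y9 is true.
  19. (y7 || y12) — y12 is true.
  20. (!y13 || y10) — y10 is true.
  21. (!y6 || !y2) — !y2 is true.
  22. (y11 || !y4) — !y4 is true.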